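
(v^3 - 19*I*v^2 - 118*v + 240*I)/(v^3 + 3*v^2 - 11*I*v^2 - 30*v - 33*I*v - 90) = (v - 8*I)/(v + 3)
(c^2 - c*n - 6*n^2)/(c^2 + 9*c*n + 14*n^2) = (c - 3*n)/(c + 7*n)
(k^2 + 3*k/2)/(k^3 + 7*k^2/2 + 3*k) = 1/(k + 2)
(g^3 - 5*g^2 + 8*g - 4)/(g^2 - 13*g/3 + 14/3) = 3*(g^2 - 3*g + 2)/(3*g - 7)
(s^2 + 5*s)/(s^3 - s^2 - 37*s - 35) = s/(s^2 - 6*s - 7)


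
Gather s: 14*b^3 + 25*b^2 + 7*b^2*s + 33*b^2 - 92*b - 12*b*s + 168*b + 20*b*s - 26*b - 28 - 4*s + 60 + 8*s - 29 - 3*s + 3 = 14*b^3 + 58*b^2 + 50*b + s*(7*b^2 + 8*b + 1) + 6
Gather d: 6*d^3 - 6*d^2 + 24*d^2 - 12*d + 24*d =6*d^3 + 18*d^2 + 12*d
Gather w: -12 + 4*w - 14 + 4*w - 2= 8*w - 28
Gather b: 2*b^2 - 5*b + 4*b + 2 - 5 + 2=2*b^2 - b - 1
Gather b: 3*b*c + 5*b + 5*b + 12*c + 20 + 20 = b*(3*c + 10) + 12*c + 40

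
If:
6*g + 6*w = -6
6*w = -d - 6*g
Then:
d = 6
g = -w - 1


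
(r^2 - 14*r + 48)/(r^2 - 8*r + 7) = (r^2 - 14*r + 48)/(r^2 - 8*r + 7)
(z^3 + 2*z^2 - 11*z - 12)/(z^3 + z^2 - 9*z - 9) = (z + 4)/(z + 3)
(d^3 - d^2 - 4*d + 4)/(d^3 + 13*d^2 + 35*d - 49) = (d^2 - 4)/(d^2 + 14*d + 49)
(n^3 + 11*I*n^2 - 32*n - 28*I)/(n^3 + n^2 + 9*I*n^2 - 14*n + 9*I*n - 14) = (n + 2*I)/(n + 1)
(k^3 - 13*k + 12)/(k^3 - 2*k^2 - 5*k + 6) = (k + 4)/(k + 2)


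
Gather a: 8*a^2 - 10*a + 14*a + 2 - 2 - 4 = 8*a^2 + 4*a - 4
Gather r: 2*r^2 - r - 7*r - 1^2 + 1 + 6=2*r^2 - 8*r + 6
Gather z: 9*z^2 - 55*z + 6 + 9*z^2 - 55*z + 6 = 18*z^2 - 110*z + 12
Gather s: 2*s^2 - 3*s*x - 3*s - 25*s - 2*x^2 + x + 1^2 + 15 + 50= 2*s^2 + s*(-3*x - 28) - 2*x^2 + x + 66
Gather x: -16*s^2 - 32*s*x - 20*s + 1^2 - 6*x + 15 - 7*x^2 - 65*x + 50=-16*s^2 - 20*s - 7*x^2 + x*(-32*s - 71) + 66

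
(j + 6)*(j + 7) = j^2 + 13*j + 42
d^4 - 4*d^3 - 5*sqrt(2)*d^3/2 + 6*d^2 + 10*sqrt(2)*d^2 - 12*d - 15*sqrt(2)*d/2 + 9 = (d - 3)*(d - 1)*(d - 3*sqrt(2)/2)*(d - sqrt(2))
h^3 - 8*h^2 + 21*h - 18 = (h - 3)^2*(h - 2)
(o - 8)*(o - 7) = o^2 - 15*o + 56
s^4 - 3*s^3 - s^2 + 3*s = s*(s - 3)*(s - 1)*(s + 1)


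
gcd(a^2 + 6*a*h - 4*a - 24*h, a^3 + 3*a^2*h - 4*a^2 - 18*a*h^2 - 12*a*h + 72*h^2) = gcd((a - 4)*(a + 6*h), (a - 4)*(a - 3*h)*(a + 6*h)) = a^2 + 6*a*h - 4*a - 24*h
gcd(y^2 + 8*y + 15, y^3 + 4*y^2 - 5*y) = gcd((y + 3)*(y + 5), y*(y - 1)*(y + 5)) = y + 5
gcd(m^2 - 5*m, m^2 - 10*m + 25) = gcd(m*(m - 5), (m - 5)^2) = m - 5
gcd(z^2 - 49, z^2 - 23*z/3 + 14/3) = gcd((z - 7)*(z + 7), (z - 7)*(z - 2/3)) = z - 7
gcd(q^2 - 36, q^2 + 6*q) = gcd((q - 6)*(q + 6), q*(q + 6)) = q + 6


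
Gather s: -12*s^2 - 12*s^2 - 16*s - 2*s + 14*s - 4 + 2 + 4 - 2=-24*s^2 - 4*s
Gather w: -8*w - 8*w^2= -8*w^2 - 8*w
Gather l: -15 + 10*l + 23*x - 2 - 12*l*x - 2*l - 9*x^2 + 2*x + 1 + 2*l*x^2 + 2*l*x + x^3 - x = l*(2*x^2 - 10*x + 8) + x^3 - 9*x^2 + 24*x - 16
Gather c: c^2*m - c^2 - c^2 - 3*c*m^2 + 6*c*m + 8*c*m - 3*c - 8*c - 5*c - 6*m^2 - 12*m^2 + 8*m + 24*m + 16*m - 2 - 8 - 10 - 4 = c^2*(m - 2) + c*(-3*m^2 + 14*m - 16) - 18*m^2 + 48*m - 24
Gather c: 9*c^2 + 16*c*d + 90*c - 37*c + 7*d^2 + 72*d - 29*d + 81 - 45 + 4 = 9*c^2 + c*(16*d + 53) + 7*d^2 + 43*d + 40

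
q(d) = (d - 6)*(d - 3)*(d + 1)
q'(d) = (d - 6)*(d - 3) + (d - 6)*(d + 1) + (d - 3)*(d + 1)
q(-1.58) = -20.14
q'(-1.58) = 41.77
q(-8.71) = -1328.08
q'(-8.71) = 375.95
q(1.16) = 19.24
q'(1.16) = -5.52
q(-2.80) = -91.87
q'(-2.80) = 77.32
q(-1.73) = -26.69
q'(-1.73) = 45.66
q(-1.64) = -22.69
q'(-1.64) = 43.31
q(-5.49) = -438.00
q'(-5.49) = 187.26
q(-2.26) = -54.74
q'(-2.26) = 60.48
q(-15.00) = -5292.00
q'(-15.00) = 924.00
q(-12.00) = -2970.00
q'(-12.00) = 633.00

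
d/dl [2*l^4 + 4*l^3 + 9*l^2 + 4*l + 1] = 8*l^3 + 12*l^2 + 18*l + 4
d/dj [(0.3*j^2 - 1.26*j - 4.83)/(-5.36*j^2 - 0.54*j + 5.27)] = (-6.9156*j^2 - 48.6156*j - 9.2484)/(28.7296*j^4 + 5.7888*j^3 - 56.2028*j^2 - 5.6916*j + 27.7729)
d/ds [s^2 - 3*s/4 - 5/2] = 2*s - 3/4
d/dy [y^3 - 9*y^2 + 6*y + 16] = 3*y^2 - 18*y + 6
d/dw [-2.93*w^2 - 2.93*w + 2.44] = -5.86*w - 2.93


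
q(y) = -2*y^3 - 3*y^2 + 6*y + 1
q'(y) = -6*y^2 - 6*y + 6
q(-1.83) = -7.77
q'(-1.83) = -3.11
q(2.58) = -37.84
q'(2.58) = -49.42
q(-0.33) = -1.23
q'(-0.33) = 7.33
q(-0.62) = -3.40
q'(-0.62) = 7.41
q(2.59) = -38.33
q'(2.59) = -49.79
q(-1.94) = -7.33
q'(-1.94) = -4.94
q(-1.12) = -6.67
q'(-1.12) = 5.19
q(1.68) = -6.87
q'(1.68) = -21.01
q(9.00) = -1646.00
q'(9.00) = -534.00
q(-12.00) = 2953.00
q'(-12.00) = -786.00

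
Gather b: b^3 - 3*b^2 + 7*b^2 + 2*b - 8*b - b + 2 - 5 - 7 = b^3 + 4*b^2 - 7*b - 10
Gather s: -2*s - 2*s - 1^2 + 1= -4*s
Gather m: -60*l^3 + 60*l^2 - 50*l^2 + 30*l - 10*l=-60*l^3 + 10*l^2 + 20*l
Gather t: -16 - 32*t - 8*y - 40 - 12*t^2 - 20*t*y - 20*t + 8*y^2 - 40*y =-12*t^2 + t*(-20*y - 52) + 8*y^2 - 48*y - 56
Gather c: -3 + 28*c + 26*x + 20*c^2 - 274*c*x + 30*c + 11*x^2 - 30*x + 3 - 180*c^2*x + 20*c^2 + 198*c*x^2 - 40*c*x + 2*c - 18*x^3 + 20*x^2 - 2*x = c^2*(40 - 180*x) + c*(198*x^2 - 314*x + 60) - 18*x^3 + 31*x^2 - 6*x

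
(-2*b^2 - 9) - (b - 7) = -2*b^2 - b - 2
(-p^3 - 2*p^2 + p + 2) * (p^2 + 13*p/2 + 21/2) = -p^5 - 17*p^4/2 - 45*p^3/2 - 25*p^2/2 + 47*p/2 + 21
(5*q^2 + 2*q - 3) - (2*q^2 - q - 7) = 3*q^2 + 3*q + 4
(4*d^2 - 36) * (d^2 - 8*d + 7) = 4*d^4 - 32*d^3 - 8*d^2 + 288*d - 252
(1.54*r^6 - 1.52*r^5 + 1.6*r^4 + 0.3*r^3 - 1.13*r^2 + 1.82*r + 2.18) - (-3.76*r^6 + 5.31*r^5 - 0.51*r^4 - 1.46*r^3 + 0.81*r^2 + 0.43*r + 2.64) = 5.3*r^6 - 6.83*r^5 + 2.11*r^4 + 1.76*r^3 - 1.94*r^2 + 1.39*r - 0.46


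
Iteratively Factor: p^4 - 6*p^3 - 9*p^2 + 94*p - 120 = (p + 4)*(p^3 - 10*p^2 + 31*p - 30) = (p - 5)*(p + 4)*(p^2 - 5*p + 6) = (p - 5)*(p - 2)*(p + 4)*(p - 3)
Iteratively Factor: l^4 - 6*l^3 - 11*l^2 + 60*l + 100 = (l - 5)*(l^3 - l^2 - 16*l - 20) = (l - 5)*(l + 2)*(l^2 - 3*l - 10) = (l - 5)^2*(l + 2)*(l + 2)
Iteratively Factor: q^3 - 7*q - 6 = (q - 3)*(q^2 + 3*q + 2) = (q - 3)*(q + 2)*(q + 1)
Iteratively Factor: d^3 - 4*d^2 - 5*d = (d - 5)*(d^2 + d) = d*(d - 5)*(d + 1)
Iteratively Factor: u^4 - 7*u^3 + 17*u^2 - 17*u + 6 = (u - 3)*(u^3 - 4*u^2 + 5*u - 2) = (u - 3)*(u - 1)*(u^2 - 3*u + 2) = (u - 3)*(u - 2)*(u - 1)*(u - 1)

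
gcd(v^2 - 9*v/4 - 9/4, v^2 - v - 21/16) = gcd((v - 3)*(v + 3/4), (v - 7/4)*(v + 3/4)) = v + 3/4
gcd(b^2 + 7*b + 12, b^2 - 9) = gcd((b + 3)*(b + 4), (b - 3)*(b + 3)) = b + 3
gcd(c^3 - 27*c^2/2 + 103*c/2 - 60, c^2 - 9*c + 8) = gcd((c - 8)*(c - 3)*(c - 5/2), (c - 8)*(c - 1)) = c - 8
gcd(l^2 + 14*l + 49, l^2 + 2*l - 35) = l + 7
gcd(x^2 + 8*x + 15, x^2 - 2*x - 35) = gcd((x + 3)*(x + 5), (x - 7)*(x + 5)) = x + 5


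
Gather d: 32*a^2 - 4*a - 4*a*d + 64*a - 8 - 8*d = 32*a^2 + 60*a + d*(-4*a - 8) - 8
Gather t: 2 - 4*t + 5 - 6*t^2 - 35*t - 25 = -6*t^2 - 39*t - 18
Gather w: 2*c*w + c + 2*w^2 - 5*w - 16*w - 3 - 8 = c + 2*w^2 + w*(2*c - 21) - 11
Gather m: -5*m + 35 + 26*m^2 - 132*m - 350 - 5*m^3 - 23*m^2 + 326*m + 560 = -5*m^3 + 3*m^2 + 189*m + 245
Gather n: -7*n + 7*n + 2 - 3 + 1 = 0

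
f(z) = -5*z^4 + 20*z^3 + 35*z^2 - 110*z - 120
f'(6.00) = -1850.00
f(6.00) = -1680.00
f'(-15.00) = 79840.00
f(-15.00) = -311220.00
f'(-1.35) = -45.94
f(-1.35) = 26.47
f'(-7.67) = 11907.19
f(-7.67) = -23545.84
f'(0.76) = -30.92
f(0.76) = -176.27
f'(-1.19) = -74.63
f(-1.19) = 16.73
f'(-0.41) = -127.24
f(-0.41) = -70.54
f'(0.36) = -77.96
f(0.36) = -154.21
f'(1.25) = 32.19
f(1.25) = -175.96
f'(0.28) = -86.14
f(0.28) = -147.65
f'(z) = -20*z^3 + 60*z^2 + 70*z - 110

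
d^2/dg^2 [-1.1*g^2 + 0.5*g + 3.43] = -2.20000000000000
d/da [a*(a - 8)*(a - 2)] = 3*a^2 - 20*a + 16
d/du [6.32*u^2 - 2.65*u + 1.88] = 12.64*u - 2.65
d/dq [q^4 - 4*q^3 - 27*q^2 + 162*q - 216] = 4*q^3 - 12*q^2 - 54*q + 162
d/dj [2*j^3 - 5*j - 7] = 6*j^2 - 5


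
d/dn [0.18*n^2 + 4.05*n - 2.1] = 0.36*n + 4.05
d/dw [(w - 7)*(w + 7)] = 2*w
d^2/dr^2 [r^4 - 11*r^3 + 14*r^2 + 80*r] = 12*r^2 - 66*r + 28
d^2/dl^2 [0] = 0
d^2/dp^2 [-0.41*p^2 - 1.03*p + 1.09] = -0.820000000000000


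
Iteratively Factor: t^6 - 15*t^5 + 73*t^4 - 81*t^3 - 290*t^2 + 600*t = (t - 3)*(t^5 - 12*t^4 + 37*t^3 + 30*t^2 - 200*t) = (t - 4)*(t - 3)*(t^4 - 8*t^3 + 5*t^2 + 50*t) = t*(t - 4)*(t - 3)*(t^3 - 8*t^2 + 5*t + 50) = t*(t - 5)*(t - 4)*(t - 3)*(t^2 - 3*t - 10) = t*(t - 5)^2*(t - 4)*(t - 3)*(t + 2)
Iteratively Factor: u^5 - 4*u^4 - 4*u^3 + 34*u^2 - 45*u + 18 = (u + 3)*(u^4 - 7*u^3 + 17*u^2 - 17*u + 6) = (u - 2)*(u + 3)*(u^3 - 5*u^2 + 7*u - 3) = (u - 2)*(u - 1)*(u + 3)*(u^2 - 4*u + 3) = (u - 2)*(u - 1)^2*(u + 3)*(u - 3)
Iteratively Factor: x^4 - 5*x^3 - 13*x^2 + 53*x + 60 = (x + 3)*(x^3 - 8*x^2 + 11*x + 20) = (x - 4)*(x + 3)*(x^2 - 4*x - 5) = (x - 4)*(x + 1)*(x + 3)*(x - 5)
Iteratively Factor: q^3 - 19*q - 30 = (q + 2)*(q^2 - 2*q - 15) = (q + 2)*(q + 3)*(q - 5)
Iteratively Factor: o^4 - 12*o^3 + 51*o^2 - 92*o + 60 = (o - 3)*(o^3 - 9*o^2 + 24*o - 20) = (o - 3)*(o - 2)*(o^2 - 7*o + 10) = (o - 3)*(o - 2)^2*(o - 5)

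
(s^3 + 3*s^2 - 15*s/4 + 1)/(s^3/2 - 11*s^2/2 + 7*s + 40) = (4*s^3 + 12*s^2 - 15*s + 4)/(2*(s^3 - 11*s^2 + 14*s + 80))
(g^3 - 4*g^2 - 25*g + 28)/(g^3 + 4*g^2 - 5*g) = (g^2 - 3*g - 28)/(g*(g + 5))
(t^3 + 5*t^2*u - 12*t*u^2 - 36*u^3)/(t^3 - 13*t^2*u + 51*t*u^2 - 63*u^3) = (t^2 + 8*t*u + 12*u^2)/(t^2 - 10*t*u + 21*u^2)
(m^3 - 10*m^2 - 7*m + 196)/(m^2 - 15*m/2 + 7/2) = 2*(m^2 - 3*m - 28)/(2*m - 1)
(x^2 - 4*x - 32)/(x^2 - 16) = (x - 8)/(x - 4)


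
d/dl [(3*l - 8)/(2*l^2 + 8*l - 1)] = (-6*l^2 + 32*l + 61)/(4*l^4 + 32*l^3 + 60*l^2 - 16*l + 1)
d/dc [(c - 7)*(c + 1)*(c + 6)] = 3*c^2 - 43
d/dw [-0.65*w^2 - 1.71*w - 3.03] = -1.3*w - 1.71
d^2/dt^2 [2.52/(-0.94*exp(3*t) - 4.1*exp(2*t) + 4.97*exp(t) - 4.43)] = (-2.52*(2.82*exp(2*t) + 8.2*exp(t) - 4.97)*(5.64*exp(2*t) + 16.4*exp(t) - 9.94)*exp(t) + (21.3192*exp(2*t) + 41.328*exp(t) - 12.5244)*(0.94*exp(3*t) + 4.1*exp(2*t) - 4.97*exp(t) + 4.43))*exp(t)/(0.94*exp(3*t) + 4.1*exp(2*t) - 4.97*exp(t) + 4.43)^3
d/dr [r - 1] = 1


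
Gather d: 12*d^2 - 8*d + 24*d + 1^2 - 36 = 12*d^2 + 16*d - 35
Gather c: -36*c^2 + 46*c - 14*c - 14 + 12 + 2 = -36*c^2 + 32*c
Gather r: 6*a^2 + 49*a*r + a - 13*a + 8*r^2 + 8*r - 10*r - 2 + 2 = 6*a^2 - 12*a + 8*r^2 + r*(49*a - 2)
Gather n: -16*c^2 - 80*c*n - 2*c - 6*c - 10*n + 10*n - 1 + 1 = -16*c^2 - 80*c*n - 8*c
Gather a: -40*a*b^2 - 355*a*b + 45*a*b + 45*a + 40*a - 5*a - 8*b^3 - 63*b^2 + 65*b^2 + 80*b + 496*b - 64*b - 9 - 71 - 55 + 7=a*(-40*b^2 - 310*b + 80) - 8*b^3 + 2*b^2 + 512*b - 128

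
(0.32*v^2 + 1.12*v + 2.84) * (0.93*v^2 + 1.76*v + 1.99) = 0.2976*v^4 + 1.6048*v^3 + 5.2492*v^2 + 7.2272*v + 5.6516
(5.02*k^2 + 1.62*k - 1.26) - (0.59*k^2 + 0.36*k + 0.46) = 4.43*k^2 + 1.26*k - 1.72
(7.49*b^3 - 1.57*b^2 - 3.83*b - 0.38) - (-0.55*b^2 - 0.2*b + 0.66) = 7.49*b^3 - 1.02*b^2 - 3.63*b - 1.04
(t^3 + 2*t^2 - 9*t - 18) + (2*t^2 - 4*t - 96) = t^3 + 4*t^2 - 13*t - 114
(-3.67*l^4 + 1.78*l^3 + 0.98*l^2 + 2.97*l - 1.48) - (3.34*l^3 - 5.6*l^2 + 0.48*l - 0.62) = -3.67*l^4 - 1.56*l^3 + 6.58*l^2 + 2.49*l - 0.86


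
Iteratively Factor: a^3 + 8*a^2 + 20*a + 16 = (a + 4)*(a^2 + 4*a + 4) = (a + 2)*(a + 4)*(a + 2)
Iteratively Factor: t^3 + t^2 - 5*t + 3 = (t - 1)*(t^2 + 2*t - 3) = (t - 1)*(t + 3)*(t - 1)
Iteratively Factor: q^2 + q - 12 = (q - 3)*(q + 4)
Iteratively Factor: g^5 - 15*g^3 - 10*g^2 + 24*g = (g + 2)*(g^4 - 2*g^3 - 11*g^2 + 12*g) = (g - 1)*(g + 2)*(g^3 - g^2 - 12*g) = (g - 1)*(g + 2)*(g + 3)*(g^2 - 4*g) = (g - 4)*(g - 1)*(g + 2)*(g + 3)*(g)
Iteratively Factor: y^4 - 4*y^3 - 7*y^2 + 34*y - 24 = (y - 1)*(y^3 - 3*y^2 - 10*y + 24) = (y - 1)*(y + 3)*(y^2 - 6*y + 8) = (y - 2)*(y - 1)*(y + 3)*(y - 4)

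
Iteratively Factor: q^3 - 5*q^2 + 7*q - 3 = (q - 1)*(q^2 - 4*q + 3) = (q - 3)*(q - 1)*(q - 1)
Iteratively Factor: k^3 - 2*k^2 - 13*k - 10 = (k + 1)*(k^2 - 3*k - 10) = (k + 1)*(k + 2)*(k - 5)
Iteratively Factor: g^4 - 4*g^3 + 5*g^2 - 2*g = (g - 2)*(g^3 - 2*g^2 + g) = (g - 2)*(g - 1)*(g^2 - g) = (g - 2)*(g - 1)^2*(g)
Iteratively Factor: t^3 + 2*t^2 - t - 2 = (t + 2)*(t^2 - 1) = (t + 1)*(t + 2)*(t - 1)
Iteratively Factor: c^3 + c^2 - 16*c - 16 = (c + 4)*(c^2 - 3*c - 4) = (c - 4)*(c + 4)*(c + 1)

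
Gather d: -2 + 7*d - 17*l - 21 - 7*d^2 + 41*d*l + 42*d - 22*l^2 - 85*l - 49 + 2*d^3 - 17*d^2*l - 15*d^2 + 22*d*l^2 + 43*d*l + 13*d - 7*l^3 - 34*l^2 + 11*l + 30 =2*d^3 + d^2*(-17*l - 22) + d*(22*l^2 + 84*l + 62) - 7*l^3 - 56*l^2 - 91*l - 42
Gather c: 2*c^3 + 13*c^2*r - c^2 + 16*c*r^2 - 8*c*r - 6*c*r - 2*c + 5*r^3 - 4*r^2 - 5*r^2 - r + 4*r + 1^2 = 2*c^3 + c^2*(13*r - 1) + c*(16*r^2 - 14*r - 2) + 5*r^3 - 9*r^2 + 3*r + 1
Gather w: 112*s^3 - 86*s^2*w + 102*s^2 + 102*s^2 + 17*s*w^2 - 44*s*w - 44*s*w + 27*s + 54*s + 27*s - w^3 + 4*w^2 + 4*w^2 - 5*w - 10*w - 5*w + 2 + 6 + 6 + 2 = 112*s^3 + 204*s^2 + 108*s - w^3 + w^2*(17*s + 8) + w*(-86*s^2 - 88*s - 20) + 16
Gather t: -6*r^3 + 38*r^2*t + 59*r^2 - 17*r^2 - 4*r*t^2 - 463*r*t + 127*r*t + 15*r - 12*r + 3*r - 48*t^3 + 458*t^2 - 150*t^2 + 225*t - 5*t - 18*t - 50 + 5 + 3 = -6*r^3 + 42*r^2 + 6*r - 48*t^3 + t^2*(308 - 4*r) + t*(38*r^2 - 336*r + 202) - 42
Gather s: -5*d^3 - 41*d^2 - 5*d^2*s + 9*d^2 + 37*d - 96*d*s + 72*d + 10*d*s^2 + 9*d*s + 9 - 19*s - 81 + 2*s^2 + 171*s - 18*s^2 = -5*d^3 - 32*d^2 + 109*d + s^2*(10*d - 16) + s*(-5*d^2 - 87*d + 152) - 72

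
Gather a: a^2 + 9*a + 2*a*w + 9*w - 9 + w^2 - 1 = a^2 + a*(2*w + 9) + w^2 + 9*w - 10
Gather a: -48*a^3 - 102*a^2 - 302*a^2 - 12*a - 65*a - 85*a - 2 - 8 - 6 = -48*a^3 - 404*a^2 - 162*a - 16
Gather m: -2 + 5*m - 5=5*m - 7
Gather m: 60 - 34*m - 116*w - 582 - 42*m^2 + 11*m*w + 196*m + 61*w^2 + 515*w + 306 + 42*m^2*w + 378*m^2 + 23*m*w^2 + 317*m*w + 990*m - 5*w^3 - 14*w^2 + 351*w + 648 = m^2*(42*w + 336) + m*(23*w^2 + 328*w + 1152) - 5*w^3 + 47*w^2 + 750*w + 432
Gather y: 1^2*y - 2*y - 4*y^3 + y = -4*y^3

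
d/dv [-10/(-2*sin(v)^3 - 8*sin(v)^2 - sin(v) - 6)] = 10*(-16*sin(v) + 3*cos(2*v) - 4)*cos(v)/(2*sin(v)^3 + 8*sin(v)^2 + sin(v) + 6)^2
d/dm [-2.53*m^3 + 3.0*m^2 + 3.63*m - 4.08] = -7.59*m^2 + 6.0*m + 3.63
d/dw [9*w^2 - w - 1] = 18*w - 1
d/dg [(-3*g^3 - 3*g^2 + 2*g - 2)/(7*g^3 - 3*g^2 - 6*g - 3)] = (30*g^4 + 8*g^3 + 93*g^2 + 6*g - 18)/(49*g^6 - 42*g^5 - 75*g^4 - 6*g^3 + 54*g^2 + 36*g + 9)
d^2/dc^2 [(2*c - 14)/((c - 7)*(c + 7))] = 4/(c + 7)^3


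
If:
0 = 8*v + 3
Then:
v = -3/8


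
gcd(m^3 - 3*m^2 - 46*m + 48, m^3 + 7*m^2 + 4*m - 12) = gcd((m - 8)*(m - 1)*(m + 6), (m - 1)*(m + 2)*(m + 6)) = m^2 + 5*m - 6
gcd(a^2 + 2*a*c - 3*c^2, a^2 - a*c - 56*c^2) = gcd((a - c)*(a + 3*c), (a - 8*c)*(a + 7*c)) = 1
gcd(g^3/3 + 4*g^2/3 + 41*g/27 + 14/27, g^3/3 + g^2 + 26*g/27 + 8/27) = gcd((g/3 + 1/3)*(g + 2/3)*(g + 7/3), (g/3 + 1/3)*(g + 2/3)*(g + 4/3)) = g^2 + 5*g/3 + 2/3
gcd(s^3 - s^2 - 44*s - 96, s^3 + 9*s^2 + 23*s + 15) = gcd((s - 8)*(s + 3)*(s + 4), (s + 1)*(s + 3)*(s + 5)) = s + 3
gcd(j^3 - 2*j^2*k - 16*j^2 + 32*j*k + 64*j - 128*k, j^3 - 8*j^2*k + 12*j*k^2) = j - 2*k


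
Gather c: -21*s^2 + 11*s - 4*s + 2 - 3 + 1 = -21*s^2 + 7*s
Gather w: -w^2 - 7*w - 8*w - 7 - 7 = -w^2 - 15*w - 14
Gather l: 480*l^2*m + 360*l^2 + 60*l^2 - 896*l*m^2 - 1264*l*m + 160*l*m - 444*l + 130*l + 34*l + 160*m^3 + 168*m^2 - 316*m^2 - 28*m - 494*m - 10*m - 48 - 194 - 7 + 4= l^2*(480*m + 420) + l*(-896*m^2 - 1104*m - 280) + 160*m^3 - 148*m^2 - 532*m - 245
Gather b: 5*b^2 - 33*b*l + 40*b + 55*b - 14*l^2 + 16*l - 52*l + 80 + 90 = 5*b^2 + b*(95 - 33*l) - 14*l^2 - 36*l + 170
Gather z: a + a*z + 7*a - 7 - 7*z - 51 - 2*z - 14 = 8*a + z*(a - 9) - 72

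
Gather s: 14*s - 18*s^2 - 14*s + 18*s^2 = 0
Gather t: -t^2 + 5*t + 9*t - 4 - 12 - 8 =-t^2 + 14*t - 24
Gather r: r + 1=r + 1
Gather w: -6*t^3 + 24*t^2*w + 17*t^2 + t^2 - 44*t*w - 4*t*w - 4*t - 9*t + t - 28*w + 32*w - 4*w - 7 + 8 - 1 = -6*t^3 + 18*t^2 - 12*t + w*(24*t^2 - 48*t)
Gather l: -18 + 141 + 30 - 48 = 105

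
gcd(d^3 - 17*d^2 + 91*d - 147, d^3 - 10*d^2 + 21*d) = d^2 - 10*d + 21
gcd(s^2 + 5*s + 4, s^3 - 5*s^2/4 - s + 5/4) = s + 1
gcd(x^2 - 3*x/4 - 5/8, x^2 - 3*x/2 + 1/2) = 1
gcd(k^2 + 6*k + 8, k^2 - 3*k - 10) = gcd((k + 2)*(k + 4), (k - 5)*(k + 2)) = k + 2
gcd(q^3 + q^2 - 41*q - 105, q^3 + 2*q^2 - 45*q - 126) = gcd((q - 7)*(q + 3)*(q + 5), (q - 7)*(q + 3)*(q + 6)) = q^2 - 4*q - 21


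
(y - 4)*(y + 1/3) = y^2 - 11*y/3 - 4/3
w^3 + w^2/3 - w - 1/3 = (w - 1)*(w + 1/3)*(w + 1)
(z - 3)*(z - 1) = z^2 - 4*z + 3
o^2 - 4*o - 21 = (o - 7)*(o + 3)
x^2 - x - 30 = (x - 6)*(x + 5)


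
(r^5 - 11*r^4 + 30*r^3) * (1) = r^5 - 11*r^4 + 30*r^3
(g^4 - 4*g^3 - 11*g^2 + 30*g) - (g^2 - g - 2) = g^4 - 4*g^3 - 12*g^2 + 31*g + 2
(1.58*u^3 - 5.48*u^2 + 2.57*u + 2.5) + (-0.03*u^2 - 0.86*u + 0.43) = 1.58*u^3 - 5.51*u^2 + 1.71*u + 2.93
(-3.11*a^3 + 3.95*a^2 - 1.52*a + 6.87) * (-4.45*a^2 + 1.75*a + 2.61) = 13.8395*a^5 - 23.02*a^4 + 5.5594*a^3 - 22.922*a^2 + 8.0553*a + 17.9307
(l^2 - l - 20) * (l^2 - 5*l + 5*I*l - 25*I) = l^4 - 6*l^3 + 5*I*l^3 - 15*l^2 - 30*I*l^2 + 100*l - 75*I*l + 500*I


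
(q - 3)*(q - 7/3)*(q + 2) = q^3 - 10*q^2/3 - 11*q/3 + 14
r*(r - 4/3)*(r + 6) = r^3 + 14*r^2/3 - 8*r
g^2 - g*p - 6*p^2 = (g - 3*p)*(g + 2*p)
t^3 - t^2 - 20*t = t*(t - 5)*(t + 4)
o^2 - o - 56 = (o - 8)*(o + 7)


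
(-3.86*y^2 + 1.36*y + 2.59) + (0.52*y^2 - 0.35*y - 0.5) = -3.34*y^2 + 1.01*y + 2.09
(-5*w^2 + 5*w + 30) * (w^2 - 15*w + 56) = -5*w^4 + 80*w^3 - 325*w^2 - 170*w + 1680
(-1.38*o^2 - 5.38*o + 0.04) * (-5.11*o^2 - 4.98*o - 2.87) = 7.0518*o^4 + 34.3642*o^3 + 30.5486*o^2 + 15.2414*o - 0.1148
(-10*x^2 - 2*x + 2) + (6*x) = -10*x^2 + 4*x + 2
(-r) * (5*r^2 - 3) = -5*r^3 + 3*r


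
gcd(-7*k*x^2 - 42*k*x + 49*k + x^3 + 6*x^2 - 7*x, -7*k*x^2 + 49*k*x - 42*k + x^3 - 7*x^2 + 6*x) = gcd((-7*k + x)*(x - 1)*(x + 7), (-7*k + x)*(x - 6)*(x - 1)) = -7*k*x + 7*k + x^2 - x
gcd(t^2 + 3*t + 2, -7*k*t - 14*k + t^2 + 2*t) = t + 2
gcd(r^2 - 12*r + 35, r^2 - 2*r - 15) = r - 5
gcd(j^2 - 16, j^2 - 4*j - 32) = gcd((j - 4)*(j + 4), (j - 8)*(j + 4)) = j + 4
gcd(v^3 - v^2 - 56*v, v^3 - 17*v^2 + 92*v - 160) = v - 8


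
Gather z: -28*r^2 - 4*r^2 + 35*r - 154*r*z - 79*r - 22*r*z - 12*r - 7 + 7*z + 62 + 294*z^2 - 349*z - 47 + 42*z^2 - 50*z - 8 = -32*r^2 - 56*r + 336*z^2 + z*(-176*r - 392)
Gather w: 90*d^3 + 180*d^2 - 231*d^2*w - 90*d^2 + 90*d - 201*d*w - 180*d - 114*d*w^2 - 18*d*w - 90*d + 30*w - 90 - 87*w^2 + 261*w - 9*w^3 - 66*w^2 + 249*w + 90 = 90*d^3 + 90*d^2 - 180*d - 9*w^3 + w^2*(-114*d - 153) + w*(-231*d^2 - 219*d + 540)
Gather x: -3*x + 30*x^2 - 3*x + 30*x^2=60*x^2 - 6*x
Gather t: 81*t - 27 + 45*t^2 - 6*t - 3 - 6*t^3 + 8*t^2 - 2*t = -6*t^3 + 53*t^2 + 73*t - 30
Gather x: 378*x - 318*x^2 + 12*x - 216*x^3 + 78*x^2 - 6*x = -216*x^3 - 240*x^2 + 384*x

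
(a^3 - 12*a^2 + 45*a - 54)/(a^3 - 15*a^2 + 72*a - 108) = (a - 3)/(a - 6)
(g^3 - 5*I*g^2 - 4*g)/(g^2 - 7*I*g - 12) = g*(g - I)/(g - 3*I)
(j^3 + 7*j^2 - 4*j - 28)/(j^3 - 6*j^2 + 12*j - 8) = (j^2 + 9*j + 14)/(j^2 - 4*j + 4)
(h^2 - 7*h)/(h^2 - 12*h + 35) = h/(h - 5)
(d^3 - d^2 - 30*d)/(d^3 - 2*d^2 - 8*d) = (-d^2 + d + 30)/(-d^2 + 2*d + 8)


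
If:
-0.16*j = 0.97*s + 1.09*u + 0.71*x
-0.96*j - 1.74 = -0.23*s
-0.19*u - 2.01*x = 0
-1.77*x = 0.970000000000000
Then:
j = -3.15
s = -5.59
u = 5.80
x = -0.55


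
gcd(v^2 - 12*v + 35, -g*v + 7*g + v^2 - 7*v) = v - 7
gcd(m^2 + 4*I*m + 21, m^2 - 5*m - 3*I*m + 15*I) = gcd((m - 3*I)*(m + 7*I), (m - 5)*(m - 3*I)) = m - 3*I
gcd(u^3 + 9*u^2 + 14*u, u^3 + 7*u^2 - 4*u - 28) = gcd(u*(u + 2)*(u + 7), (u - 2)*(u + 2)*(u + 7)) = u^2 + 9*u + 14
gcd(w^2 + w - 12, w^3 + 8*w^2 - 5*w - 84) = w^2 + w - 12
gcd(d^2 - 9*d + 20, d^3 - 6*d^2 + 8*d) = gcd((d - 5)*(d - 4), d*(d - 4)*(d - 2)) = d - 4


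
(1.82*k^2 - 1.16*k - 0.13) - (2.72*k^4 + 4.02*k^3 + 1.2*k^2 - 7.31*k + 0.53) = -2.72*k^4 - 4.02*k^3 + 0.62*k^2 + 6.15*k - 0.66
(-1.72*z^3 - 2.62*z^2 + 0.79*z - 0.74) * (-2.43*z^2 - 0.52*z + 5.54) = 4.1796*z^5 + 7.261*z^4 - 10.0861*z^3 - 13.1274*z^2 + 4.7614*z - 4.0996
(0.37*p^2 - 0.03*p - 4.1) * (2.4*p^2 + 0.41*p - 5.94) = 0.888*p^4 + 0.0797*p^3 - 12.0501*p^2 - 1.5028*p + 24.354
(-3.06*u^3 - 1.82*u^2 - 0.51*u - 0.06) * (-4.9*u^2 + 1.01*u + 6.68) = 14.994*u^5 + 5.8274*u^4 - 19.78*u^3 - 12.3787*u^2 - 3.4674*u - 0.4008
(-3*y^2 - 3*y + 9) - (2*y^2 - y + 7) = -5*y^2 - 2*y + 2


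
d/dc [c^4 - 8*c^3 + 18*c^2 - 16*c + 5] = 4*c^3 - 24*c^2 + 36*c - 16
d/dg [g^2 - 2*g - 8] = 2*g - 2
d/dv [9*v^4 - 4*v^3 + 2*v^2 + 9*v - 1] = 36*v^3 - 12*v^2 + 4*v + 9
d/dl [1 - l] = -1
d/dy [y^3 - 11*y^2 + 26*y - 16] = 3*y^2 - 22*y + 26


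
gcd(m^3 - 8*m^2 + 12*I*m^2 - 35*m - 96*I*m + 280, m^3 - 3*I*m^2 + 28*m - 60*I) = m + 5*I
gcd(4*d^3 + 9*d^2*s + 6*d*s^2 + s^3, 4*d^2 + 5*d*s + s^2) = 4*d^2 + 5*d*s + s^2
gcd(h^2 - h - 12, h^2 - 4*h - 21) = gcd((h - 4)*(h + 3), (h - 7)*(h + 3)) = h + 3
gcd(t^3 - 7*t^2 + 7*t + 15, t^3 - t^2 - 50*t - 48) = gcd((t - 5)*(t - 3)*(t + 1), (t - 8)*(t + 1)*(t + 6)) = t + 1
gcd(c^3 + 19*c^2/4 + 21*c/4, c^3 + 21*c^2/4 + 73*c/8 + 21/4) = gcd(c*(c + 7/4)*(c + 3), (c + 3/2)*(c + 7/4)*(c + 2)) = c + 7/4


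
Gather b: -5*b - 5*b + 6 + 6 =12 - 10*b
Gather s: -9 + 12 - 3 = 0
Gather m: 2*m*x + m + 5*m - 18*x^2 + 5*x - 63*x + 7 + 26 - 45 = m*(2*x + 6) - 18*x^2 - 58*x - 12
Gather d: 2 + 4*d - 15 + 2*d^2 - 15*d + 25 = 2*d^2 - 11*d + 12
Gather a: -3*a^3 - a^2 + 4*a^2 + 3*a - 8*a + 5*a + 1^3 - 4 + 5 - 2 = -3*a^3 + 3*a^2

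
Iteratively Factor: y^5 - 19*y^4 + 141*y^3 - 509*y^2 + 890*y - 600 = (y - 5)*(y^4 - 14*y^3 + 71*y^2 - 154*y + 120) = (y - 5)*(y - 3)*(y^3 - 11*y^2 + 38*y - 40) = (y - 5)^2*(y - 3)*(y^2 - 6*y + 8) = (y - 5)^2*(y - 3)*(y - 2)*(y - 4)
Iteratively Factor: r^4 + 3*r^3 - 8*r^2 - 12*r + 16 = (r + 2)*(r^3 + r^2 - 10*r + 8) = (r + 2)*(r + 4)*(r^2 - 3*r + 2) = (r - 2)*(r + 2)*(r + 4)*(r - 1)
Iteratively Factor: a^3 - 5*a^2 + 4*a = (a)*(a^2 - 5*a + 4) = a*(a - 4)*(a - 1)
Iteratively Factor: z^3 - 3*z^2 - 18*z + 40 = (z + 4)*(z^2 - 7*z + 10) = (z - 5)*(z + 4)*(z - 2)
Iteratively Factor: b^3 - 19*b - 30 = (b - 5)*(b^2 + 5*b + 6) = (b - 5)*(b + 3)*(b + 2)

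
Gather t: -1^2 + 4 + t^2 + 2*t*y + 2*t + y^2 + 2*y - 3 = t^2 + t*(2*y + 2) + y^2 + 2*y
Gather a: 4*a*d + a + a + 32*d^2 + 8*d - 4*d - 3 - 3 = a*(4*d + 2) + 32*d^2 + 4*d - 6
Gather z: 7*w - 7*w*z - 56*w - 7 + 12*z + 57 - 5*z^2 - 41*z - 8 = -49*w - 5*z^2 + z*(-7*w - 29) + 42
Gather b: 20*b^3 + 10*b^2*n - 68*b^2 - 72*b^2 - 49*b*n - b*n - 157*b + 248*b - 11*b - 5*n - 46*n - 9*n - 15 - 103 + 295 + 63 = 20*b^3 + b^2*(10*n - 140) + b*(80 - 50*n) - 60*n + 240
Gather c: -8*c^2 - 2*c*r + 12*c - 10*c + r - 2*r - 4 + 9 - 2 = -8*c^2 + c*(2 - 2*r) - r + 3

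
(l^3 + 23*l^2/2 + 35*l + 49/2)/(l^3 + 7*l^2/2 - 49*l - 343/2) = (l + 1)/(l - 7)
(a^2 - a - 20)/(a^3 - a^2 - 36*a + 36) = (a^2 - a - 20)/(a^3 - a^2 - 36*a + 36)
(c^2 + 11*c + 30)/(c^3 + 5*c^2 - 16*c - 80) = (c + 6)/(c^2 - 16)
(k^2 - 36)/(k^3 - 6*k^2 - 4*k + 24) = (k + 6)/(k^2 - 4)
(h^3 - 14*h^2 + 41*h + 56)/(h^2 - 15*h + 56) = h + 1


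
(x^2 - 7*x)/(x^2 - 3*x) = (x - 7)/(x - 3)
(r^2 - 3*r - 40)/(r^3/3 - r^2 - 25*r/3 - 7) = 3*(-r^2 + 3*r + 40)/(-r^3 + 3*r^2 + 25*r + 21)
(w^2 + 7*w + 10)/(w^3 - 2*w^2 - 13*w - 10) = (w + 5)/(w^2 - 4*w - 5)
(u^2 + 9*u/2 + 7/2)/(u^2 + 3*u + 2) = (u + 7/2)/(u + 2)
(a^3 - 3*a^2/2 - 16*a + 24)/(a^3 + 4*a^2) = 1 - 11/(2*a) + 6/a^2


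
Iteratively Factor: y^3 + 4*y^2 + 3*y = (y + 3)*(y^2 + y) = y*(y + 3)*(y + 1)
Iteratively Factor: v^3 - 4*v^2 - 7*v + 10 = (v - 5)*(v^2 + v - 2) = (v - 5)*(v + 2)*(v - 1)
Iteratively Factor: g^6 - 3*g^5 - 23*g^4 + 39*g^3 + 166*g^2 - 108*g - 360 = (g - 2)*(g^5 - g^4 - 25*g^3 - 11*g^2 + 144*g + 180) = (g - 2)*(g + 2)*(g^4 - 3*g^3 - 19*g^2 + 27*g + 90) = (g - 3)*(g - 2)*(g + 2)*(g^3 - 19*g - 30) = (g - 3)*(g - 2)*(g + 2)^2*(g^2 - 2*g - 15) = (g - 3)*(g - 2)*(g + 2)^2*(g + 3)*(g - 5)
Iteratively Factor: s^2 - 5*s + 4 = (s - 4)*(s - 1)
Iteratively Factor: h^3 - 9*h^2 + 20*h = (h - 5)*(h^2 - 4*h) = (h - 5)*(h - 4)*(h)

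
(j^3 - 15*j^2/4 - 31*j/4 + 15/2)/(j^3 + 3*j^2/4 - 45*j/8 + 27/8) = 2*(j^2 - 3*j - 10)/(2*j^2 + 3*j - 9)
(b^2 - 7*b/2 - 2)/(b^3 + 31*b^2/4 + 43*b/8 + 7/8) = 4*(b - 4)/(4*b^2 + 29*b + 7)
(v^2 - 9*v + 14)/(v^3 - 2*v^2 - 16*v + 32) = (v - 7)/(v^2 - 16)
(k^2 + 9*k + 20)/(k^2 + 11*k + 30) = (k + 4)/(k + 6)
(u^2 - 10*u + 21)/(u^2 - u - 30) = (-u^2 + 10*u - 21)/(-u^2 + u + 30)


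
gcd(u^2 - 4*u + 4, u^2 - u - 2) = u - 2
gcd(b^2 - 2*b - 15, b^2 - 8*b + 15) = b - 5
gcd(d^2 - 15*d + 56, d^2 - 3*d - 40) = d - 8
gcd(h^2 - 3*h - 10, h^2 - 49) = 1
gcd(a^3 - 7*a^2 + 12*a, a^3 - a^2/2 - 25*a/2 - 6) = a - 4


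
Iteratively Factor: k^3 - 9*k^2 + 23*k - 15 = (k - 5)*(k^2 - 4*k + 3) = (k - 5)*(k - 3)*(k - 1)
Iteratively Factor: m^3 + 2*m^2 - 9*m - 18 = (m + 2)*(m^2 - 9) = (m - 3)*(m + 2)*(m + 3)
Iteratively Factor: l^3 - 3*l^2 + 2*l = (l - 1)*(l^2 - 2*l) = (l - 2)*(l - 1)*(l)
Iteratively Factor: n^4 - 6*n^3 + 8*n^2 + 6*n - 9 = (n - 3)*(n^3 - 3*n^2 - n + 3) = (n - 3)*(n + 1)*(n^2 - 4*n + 3) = (n - 3)*(n - 1)*(n + 1)*(n - 3)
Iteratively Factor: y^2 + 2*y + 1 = (y + 1)*(y + 1)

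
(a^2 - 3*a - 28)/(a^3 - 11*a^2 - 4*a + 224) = 1/(a - 8)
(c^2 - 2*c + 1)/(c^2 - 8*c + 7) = (c - 1)/(c - 7)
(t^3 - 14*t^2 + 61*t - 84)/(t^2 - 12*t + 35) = (t^2 - 7*t + 12)/(t - 5)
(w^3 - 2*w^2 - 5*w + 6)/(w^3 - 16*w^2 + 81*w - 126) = (w^2 + w - 2)/(w^2 - 13*w + 42)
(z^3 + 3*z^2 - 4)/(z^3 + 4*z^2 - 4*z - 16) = (z^2 + z - 2)/(z^2 + 2*z - 8)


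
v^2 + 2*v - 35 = (v - 5)*(v + 7)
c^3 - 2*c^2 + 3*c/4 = c*(c - 3/2)*(c - 1/2)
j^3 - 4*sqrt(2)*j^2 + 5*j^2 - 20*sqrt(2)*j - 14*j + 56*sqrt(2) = (j - 2)*(j + 7)*(j - 4*sqrt(2))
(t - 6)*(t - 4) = t^2 - 10*t + 24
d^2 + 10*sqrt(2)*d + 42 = (d + 3*sqrt(2))*(d + 7*sqrt(2))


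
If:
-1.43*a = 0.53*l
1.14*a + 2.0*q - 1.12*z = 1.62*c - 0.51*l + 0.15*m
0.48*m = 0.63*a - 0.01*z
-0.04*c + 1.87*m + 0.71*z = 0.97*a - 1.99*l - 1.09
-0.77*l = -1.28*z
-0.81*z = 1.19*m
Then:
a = 0.00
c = 27.25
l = 0.00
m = 0.00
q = 22.07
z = 0.00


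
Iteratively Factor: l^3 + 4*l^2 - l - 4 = (l + 4)*(l^2 - 1) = (l - 1)*(l + 4)*(l + 1)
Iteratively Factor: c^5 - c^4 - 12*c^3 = (c)*(c^4 - c^3 - 12*c^2) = c*(c + 3)*(c^3 - 4*c^2) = c^2*(c + 3)*(c^2 - 4*c) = c^3*(c + 3)*(c - 4)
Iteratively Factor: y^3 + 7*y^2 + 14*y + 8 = (y + 2)*(y^2 + 5*y + 4) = (y + 1)*(y + 2)*(y + 4)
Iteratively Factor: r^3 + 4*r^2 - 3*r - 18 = (r + 3)*(r^2 + r - 6) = (r + 3)^2*(r - 2)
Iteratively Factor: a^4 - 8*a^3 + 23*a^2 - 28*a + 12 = (a - 1)*(a^3 - 7*a^2 + 16*a - 12) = (a - 3)*(a - 1)*(a^2 - 4*a + 4) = (a - 3)*(a - 2)*(a - 1)*(a - 2)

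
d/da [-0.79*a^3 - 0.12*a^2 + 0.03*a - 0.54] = -2.37*a^2 - 0.24*a + 0.03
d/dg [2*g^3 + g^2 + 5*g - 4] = 6*g^2 + 2*g + 5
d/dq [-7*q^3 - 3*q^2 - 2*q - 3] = -21*q^2 - 6*q - 2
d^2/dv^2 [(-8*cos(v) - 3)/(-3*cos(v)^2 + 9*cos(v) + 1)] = 2*(648*(1 - cos(2*v))^2*cos(v) + 324*(1 - cos(2*v))^2 + 419*cos(v) + 1386*cos(2*v) + 333*cos(3*v) - 144*cos(5*v) - 1350)/(18*cos(v) - 3*cos(2*v) - 1)^3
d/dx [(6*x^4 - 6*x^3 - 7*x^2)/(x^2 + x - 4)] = x*(12*x^4 + 12*x^3 - 108*x^2 + 65*x + 56)/(x^4 + 2*x^3 - 7*x^2 - 8*x + 16)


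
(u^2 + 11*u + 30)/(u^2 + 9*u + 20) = (u + 6)/(u + 4)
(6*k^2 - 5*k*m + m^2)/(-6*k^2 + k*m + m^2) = (-3*k + m)/(3*k + m)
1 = 1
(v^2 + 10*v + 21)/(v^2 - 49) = (v + 3)/(v - 7)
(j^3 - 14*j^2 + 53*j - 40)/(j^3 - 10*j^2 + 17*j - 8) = (j - 5)/(j - 1)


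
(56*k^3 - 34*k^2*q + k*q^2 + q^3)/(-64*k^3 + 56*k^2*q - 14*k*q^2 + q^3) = (7*k + q)/(-8*k + q)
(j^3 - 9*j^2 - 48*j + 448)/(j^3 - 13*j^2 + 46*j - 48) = (j^2 - j - 56)/(j^2 - 5*j + 6)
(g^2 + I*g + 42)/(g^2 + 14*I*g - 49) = (g - 6*I)/(g + 7*I)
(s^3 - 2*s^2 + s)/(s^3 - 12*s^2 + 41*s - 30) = s*(s - 1)/(s^2 - 11*s + 30)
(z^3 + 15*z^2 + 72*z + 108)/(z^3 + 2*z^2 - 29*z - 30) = (z^2 + 9*z + 18)/(z^2 - 4*z - 5)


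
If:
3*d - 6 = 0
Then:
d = 2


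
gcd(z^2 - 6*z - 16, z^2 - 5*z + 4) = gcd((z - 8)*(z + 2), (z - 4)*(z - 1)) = 1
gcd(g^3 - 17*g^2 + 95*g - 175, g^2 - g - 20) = g - 5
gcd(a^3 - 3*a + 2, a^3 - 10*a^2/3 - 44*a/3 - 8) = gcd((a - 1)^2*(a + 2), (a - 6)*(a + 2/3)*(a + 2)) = a + 2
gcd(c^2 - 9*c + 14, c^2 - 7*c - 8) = 1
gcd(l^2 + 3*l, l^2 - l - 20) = 1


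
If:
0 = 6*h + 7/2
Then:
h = -7/12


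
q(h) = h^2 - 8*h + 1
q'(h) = 2*h - 8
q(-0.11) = 1.89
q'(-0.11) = -8.22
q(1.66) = -9.52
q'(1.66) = -4.68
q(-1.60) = 16.36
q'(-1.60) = -11.20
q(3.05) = -14.10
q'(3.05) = -1.90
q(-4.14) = 51.26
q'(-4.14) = -16.28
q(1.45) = -8.50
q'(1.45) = -5.10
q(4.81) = -14.34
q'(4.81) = 1.62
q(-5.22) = 70.01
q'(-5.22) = -18.44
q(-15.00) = 346.00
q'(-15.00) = -38.00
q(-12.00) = 241.00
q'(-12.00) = -32.00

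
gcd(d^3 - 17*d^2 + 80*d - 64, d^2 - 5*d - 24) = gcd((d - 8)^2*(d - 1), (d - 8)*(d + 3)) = d - 8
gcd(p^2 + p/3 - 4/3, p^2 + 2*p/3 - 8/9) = p + 4/3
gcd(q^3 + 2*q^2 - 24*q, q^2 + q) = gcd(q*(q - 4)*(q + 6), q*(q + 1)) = q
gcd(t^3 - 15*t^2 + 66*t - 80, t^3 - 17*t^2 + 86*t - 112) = t^2 - 10*t + 16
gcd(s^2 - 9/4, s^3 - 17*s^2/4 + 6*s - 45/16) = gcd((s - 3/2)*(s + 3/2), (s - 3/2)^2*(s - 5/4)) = s - 3/2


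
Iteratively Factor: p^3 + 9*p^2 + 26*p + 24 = (p + 2)*(p^2 + 7*p + 12) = (p + 2)*(p + 3)*(p + 4)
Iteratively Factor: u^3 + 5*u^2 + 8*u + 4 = (u + 2)*(u^2 + 3*u + 2) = (u + 2)^2*(u + 1)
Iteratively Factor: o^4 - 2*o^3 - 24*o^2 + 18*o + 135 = (o + 3)*(o^3 - 5*o^2 - 9*o + 45) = (o - 5)*(o + 3)*(o^2 - 9) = (o - 5)*(o - 3)*(o + 3)*(o + 3)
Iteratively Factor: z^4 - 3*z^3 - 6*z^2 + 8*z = (z + 2)*(z^3 - 5*z^2 + 4*z) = (z - 4)*(z + 2)*(z^2 - z) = (z - 4)*(z - 1)*(z + 2)*(z)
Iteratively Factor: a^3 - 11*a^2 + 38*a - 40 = (a - 4)*(a^2 - 7*a + 10) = (a - 4)*(a - 2)*(a - 5)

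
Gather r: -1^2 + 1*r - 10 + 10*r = 11*r - 11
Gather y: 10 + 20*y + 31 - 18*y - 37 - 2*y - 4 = 0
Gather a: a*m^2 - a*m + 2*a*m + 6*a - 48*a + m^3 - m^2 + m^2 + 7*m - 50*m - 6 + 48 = a*(m^2 + m - 42) + m^3 - 43*m + 42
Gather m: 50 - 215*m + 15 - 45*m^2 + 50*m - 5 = -45*m^2 - 165*m + 60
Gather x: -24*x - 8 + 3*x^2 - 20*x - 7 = 3*x^2 - 44*x - 15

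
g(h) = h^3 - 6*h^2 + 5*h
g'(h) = 3*h^2 - 12*h + 5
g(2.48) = -9.25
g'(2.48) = -6.31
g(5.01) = 0.20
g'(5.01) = 20.18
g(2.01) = -6.07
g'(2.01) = -7.00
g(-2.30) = -55.41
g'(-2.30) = 48.47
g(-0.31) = -2.16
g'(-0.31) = 9.01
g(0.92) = 0.30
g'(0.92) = -3.50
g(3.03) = -12.12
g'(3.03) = -3.82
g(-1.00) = -12.00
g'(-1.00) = 20.00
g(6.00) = 30.00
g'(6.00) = 41.00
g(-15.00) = -4800.00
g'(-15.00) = 860.00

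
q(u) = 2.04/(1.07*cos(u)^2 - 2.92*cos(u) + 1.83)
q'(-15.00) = 0.28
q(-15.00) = 0.44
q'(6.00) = 3026.90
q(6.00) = 159.82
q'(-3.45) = -0.10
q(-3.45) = 0.37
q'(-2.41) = 0.29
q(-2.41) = 0.44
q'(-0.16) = 2697.46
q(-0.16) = -206.84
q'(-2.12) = 0.53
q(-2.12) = 0.56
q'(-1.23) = 4.47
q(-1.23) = 2.10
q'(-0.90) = 13.85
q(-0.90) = 4.76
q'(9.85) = 0.14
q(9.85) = 0.38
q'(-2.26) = 0.40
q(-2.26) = 0.50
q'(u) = 2.04*(2.14*sin(u)*cos(u) - 2.92*sin(u))/(1.07*cos(u)^2 - 2.92*cos(u) + 1.83)^2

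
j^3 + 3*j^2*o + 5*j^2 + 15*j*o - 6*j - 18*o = (j - 1)*(j + 6)*(j + 3*o)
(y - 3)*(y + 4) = y^2 + y - 12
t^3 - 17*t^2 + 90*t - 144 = (t - 8)*(t - 6)*(t - 3)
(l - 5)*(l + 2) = l^2 - 3*l - 10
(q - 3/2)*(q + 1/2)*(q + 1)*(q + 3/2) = q^4 + 3*q^3/2 - 7*q^2/4 - 27*q/8 - 9/8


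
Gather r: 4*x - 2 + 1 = 4*x - 1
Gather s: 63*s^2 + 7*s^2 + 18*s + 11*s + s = 70*s^2 + 30*s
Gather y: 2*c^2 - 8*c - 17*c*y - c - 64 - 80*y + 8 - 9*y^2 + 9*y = 2*c^2 - 9*c - 9*y^2 + y*(-17*c - 71) - 56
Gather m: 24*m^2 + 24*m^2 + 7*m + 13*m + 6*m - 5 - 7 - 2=48*m^2 + 26*m - 14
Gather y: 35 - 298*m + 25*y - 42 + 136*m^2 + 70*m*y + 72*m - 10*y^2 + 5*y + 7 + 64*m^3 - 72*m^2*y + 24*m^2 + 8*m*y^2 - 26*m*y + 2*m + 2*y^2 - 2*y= 64*m^3 + 160*m^2 - 224*m + y^2*(8*m - 8) + y*(-72*m^2 + 44*m + 28)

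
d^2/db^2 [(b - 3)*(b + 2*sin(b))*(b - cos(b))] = -2*b^2*sin(b) + b^2*cos(b) + 10*b*sin(b) + 4*b*sin(2*b) + 5*b*cos(b) + 6*b - 2*sin(b) - 12*sin(2*b) - 14*cos(b) - 4*cos(2*b) - 6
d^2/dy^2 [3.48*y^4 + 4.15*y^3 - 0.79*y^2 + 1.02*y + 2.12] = 41.76*y^2 + 24.9*y - 1.58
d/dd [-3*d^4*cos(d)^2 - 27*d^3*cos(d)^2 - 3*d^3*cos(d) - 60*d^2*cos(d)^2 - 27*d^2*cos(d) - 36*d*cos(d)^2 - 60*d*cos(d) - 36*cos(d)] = 3*d^4*sin(2*d) + 3*d^3*sin(d) + 27*d^3*sin(2*d) - 12*d^3*cos(d)^2 + 27*d^2*sin(d) + 60*d^2*sin(2*d) - 81*d^2*cos(d)^2 - 9*d^2*cos(d) + 60*d*sin(d) + 36*d*sin(2*d) - 120*d*cos(d)^2 - 54*d*cos(d) + 36*sin(d) - 36*cos(d)^2 - 60*cos(d)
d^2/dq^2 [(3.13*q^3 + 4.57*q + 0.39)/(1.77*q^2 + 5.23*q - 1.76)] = (-2.8421709430404e-14*q^4 + 219.365012*q^3 - 165.535158*q^2 + 165.253326*q + 107.89699)/(5.545233*q^6 + 49.155201*q^5 + 128.702187*q^4 + 45.300691*q^3 - 127.975056*q^2 + 48.601344*q - 5.451776)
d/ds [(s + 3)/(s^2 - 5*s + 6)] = (s^2 - 5*s - (s + 3)*(2*s - 5) + 6)/(s^2 - 5*s + 6)^2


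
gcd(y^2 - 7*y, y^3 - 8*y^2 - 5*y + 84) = y - 7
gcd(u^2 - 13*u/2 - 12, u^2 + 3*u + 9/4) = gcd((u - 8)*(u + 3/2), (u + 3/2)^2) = u + 3/2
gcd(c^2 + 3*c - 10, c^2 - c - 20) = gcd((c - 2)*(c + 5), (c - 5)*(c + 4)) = 1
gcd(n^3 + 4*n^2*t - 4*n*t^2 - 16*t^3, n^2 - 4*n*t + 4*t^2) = -n + 2*t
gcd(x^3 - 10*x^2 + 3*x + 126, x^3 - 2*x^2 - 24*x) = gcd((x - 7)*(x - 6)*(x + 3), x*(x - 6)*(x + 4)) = x - 6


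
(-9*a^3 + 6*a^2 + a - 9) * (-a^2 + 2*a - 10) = 9*a^5 - 24*a^4 + 101*a^3 - 49*a^2 - 28*a + 90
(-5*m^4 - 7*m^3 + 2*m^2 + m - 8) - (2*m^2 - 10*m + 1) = -5*m^4 - 7*m^3 + 11*m - 9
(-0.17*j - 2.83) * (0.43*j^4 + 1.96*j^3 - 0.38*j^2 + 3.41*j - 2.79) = -0.0731*j^5 - 1.5501*j^4 - 5.4822*j^3 + 0.4957*j^2 - 9.176*j + 7.8957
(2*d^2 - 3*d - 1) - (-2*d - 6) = 2*d^2 - d + 5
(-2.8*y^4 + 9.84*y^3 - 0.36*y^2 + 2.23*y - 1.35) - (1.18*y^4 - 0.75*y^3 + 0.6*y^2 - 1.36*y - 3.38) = -3.98*y^4 + 10.59*y^3 - 0.96*y^2 + 3.59*y + 2.03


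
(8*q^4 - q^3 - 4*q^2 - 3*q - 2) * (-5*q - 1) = -40*q^5 - 3*q^4 + 21*q^3 + 19*q^2 + 13*q + 2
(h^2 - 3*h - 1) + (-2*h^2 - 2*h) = -h^2 - 5*h - 1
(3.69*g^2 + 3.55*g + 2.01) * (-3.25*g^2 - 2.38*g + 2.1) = -11.9925*g^4 - 20.3197*g^3 - 7.2325*g^2 + 2.6712*g + 4.221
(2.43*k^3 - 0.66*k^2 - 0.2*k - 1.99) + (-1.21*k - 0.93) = 2.43*k^3 - 0.66*k^2 - 1.41*k - 2.92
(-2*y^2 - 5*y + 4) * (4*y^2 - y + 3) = -8*y^4 - 18*y^3 + 15*y^2 - 19*y + 12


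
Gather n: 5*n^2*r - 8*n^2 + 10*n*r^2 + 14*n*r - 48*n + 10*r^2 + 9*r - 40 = n^2*(5*r - 8) + n*(10*r^2 + 14*r - 48) + 10*r^2 + 9*r - 40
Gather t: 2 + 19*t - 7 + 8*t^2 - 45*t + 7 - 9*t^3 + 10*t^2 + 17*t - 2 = -9*t^3 + 18*t^2 - 9*t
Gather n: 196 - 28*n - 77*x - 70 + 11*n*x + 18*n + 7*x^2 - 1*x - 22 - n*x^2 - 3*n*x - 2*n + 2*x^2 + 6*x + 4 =n*(-x^2 + 8*x - 12) + 9*x^2 - 72*x + 108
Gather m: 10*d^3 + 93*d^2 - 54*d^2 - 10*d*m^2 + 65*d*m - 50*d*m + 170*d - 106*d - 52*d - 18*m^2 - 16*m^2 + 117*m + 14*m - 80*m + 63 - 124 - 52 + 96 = 10*d^3 + 39*d^2 + 12*d + m^2*(-10*d - 34) + m*(15*d + 51) - 17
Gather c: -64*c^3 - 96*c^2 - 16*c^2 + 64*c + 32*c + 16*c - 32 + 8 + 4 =-64*c^3 - 112*c^2 + 112*c - 20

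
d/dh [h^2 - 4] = 2*h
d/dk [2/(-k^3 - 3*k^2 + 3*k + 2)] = 6*(k^2 + 2*k - 1)/(k^3 + 3*k^2 - 3*k - 2)^2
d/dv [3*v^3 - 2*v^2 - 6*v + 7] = 9*v^2 - 4*v - 6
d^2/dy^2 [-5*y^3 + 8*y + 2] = -30*y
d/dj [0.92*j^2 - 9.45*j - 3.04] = 1.84*j - 9.45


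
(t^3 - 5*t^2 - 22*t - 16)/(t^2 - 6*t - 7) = (t^2 - 6*t - 16)/(t - 7)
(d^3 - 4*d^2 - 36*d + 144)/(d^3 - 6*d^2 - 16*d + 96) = (d + 6)/(d + 4)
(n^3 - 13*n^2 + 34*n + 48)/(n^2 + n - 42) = (n^2 - 7*n - 8)/(n + 7)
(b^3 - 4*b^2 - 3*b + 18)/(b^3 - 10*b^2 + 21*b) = (b^2 - b - 6)/(b*(b - 7))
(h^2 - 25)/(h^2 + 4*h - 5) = (h - 5)/(h - 1)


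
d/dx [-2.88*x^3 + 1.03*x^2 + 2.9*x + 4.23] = -8.64*x^2 + 2.06*x + 2.9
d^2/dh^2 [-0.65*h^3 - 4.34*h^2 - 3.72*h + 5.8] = -3.9*h - 8.68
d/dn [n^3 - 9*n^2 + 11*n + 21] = 3*n^2 - 18*n + 11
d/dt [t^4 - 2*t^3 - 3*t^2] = 2*t*(2*t^2 - 3*t - 3)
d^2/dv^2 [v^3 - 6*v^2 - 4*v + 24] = 6*v - 12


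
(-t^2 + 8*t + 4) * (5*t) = -5*t^3 + 40*t^2 + 20*t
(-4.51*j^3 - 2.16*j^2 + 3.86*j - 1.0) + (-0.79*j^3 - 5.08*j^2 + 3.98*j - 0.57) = -5.3*j^3 - 7.24*j^2 + 7.84*j - 1.57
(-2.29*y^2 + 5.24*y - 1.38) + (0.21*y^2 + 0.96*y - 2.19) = -2.08*y^2 + 6.2*y - 3.57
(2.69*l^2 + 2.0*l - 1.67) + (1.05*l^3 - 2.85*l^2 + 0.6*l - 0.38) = 1.05*l^3 - 0.16*l^2 + 2.6*l - 2.05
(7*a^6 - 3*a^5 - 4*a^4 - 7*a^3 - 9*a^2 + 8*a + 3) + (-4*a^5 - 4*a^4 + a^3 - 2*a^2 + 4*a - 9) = 7*a^6 - 7*a^5 - 8*a^4 - 6*a^3 - 11*a^2 + 12*a - 6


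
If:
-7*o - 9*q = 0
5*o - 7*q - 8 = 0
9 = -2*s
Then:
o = 36/47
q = -28/47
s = -9/2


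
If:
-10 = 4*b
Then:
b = -5/2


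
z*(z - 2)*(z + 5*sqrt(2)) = z^3 - 2*z^2 + 5*sqrt(2)*z^2 - 10*sqrt(2)*z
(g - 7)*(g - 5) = g^2 - 12*g + 35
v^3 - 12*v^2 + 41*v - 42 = (v - 7)*(v - 3)*(v - 2)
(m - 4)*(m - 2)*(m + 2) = m^3 - 4*m^2 - 4*m + 16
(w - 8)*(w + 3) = w^2 - 5*w - 24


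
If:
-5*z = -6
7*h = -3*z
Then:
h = -18/35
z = 6/5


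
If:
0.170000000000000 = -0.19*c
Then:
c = -0.89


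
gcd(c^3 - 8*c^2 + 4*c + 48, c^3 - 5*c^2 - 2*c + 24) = c^2 - 2*c - 8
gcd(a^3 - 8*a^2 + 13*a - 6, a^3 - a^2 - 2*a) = 1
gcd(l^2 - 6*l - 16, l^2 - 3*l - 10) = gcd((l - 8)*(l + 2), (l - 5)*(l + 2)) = l + 2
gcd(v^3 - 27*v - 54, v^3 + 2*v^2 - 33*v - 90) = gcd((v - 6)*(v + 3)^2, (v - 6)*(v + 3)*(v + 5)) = v^2 - 3*v - 18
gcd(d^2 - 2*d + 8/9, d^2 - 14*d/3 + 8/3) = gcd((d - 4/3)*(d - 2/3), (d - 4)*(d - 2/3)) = d - 2/3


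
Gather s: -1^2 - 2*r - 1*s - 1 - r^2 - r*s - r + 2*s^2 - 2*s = -r^2 - 3*r + 2*s^2 + s*(-r - 3) - 2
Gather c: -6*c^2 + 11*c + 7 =-6*c^2 + 11*c + 7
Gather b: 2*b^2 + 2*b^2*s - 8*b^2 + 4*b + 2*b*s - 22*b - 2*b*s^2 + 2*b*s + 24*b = b^2*(2*s - 6) + b*(-2*s^2 + 4*s + 6)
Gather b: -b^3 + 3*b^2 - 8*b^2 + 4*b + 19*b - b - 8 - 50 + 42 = -b^3 - 5*b^2 + 22*b - 16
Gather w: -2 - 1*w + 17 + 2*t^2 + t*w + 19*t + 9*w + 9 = 2*t^2 + 19*t + w*(t + 8) + 24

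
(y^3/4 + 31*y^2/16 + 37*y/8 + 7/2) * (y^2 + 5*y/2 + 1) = y^5/4 + 41*y^4/16 + 311*y^3/32 + 17*y^2 + 107*y/8 + 7/2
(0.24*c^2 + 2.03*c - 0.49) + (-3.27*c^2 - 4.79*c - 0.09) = -3.03*c^2 - 2.76*c - 0.58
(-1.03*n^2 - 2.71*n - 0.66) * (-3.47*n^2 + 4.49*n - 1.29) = 3.5741*n^4 + 4.779*n^3 - 8.549*n^2 + 0.5325*n + 0.8514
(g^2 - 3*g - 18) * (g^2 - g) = g^4 - 4*g^3 - 15*g^2 + 18*g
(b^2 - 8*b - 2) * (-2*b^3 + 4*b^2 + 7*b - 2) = -2*b^5 + 20*b^4 - 21*b^3 - 66*b^2 + 2*b + 4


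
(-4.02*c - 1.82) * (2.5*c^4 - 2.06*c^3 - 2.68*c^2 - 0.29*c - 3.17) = -10.05*c^5 + 3.7312*c^4 + 14.5228*c^3 + 6.0434*c^2 + 13.2712*c + 5.7694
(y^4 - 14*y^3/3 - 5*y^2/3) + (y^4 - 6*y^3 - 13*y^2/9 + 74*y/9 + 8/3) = 2*y^4 - 32*y^3/3 - 28*y^2/9 + 74*y/9 + 8/3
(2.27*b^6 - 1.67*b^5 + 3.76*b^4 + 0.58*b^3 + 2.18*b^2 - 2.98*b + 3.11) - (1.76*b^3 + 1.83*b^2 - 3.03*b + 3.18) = 2.27*b^6 - 1.67*b^5 + 3.76*b^4 - 1.18*b^3 + 0.35*b^2 + 0.0499999999999998*b - 0.0700000000000003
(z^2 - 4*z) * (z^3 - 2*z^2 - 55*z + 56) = z^5 - 6*z^4 - 47*z^3 + 276*z^2 - 224*z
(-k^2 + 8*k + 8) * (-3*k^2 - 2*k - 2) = 3*k^4 - 22*k^3 - 38*k^2 - 32*k - 16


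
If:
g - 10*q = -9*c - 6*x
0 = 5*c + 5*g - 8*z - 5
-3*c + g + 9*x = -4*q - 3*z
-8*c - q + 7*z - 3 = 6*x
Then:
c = 469*z/440 - 87/352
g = 47*z/88 + 439/352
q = 43*z/55 - 2/11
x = -127*z/330 - 37/264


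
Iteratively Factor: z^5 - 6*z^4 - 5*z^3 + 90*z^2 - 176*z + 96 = (z - 2)*(z^4 - 4*z^3 - 13*z^2 + 64*z - 48) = (z - 2)*(z + 4)*(z^3 - 8*z^2 + 19*z - 12) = (z - 3)*(z - 2)*(z + 4)*(z^2 - 5*z + 4) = (z - 3)*(z - 2)*(z - 1)*(z + 4)*(z - 4)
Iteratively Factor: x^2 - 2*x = (x - 2)*(x)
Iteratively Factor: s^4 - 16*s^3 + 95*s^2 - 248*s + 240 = (s - 5)*(s^3 - 11*s^2 + 40*s - 48) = (s - 5)*(s - 4)*(s^2 - 7*s + 12) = (s - 5)*(s - 4)^2*(s - 3)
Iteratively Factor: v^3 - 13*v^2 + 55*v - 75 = (v - 5)*(v^2 - 8*v + 15) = (v - 5)*(v - 3)*(v - 5)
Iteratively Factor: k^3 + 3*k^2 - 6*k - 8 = (k - 2)*(k^2 + 5*k + 4) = (k - 2)*(k + 4)*(k + 1)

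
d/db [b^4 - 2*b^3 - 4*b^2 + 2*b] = 4*b^3 - 6*b^2 - 8*b + 2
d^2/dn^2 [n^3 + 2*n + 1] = 6*n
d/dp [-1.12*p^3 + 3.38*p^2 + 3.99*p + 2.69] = -3.36*p^2 + 6.76*p + 3.99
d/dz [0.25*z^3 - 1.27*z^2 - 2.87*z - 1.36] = 0.75*z^2 - 2.54*z - 2.87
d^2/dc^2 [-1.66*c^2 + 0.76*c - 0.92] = -3.32000000000000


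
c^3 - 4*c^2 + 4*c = c*(c - 2)^2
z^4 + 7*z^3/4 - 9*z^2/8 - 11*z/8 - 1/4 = (z - 1)*(z + 1/4)*(z + 1/2)*(z + 2)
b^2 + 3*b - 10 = (b - 2)*(b + 5)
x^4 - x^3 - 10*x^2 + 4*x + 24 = (x - 3)*(x - 2)*(x + 2)^2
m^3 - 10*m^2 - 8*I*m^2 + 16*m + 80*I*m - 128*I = (m - 8)*(m - 2)*(m - 8*I)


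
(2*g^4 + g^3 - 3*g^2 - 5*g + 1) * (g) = 2*g^5 + g^4 - 3*g^3 - 5*g^2 + g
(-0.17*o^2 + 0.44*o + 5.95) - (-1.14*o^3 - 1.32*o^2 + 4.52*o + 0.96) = 1.14*o^3 + 1.15*o^2 - 4.08*o + 4.99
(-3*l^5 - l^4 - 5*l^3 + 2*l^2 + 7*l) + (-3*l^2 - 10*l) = -3*l^5 - l^4 - 5*l^3 - l^2 - 3*l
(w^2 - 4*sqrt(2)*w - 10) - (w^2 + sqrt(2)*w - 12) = -5*sqrt(2)*w + 2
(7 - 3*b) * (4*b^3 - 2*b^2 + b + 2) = -12*b^4 + 34*b^3 - 17*b^2 + b + 14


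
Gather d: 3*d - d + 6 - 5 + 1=2*d + 2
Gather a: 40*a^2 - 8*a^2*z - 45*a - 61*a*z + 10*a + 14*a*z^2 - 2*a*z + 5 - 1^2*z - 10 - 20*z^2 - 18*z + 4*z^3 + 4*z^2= a^2*(40 - 8*z) + a*(14*z^2 - 63*z - 35) + 4*z^3 - 16*z^2 - 19*z - 5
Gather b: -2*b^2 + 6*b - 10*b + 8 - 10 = -2*b^2 - 4*b - 2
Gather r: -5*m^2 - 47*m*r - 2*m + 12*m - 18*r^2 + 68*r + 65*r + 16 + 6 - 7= -5*m^2 + 10*m - 18*r^2 + r*(133 - 47*m) + 15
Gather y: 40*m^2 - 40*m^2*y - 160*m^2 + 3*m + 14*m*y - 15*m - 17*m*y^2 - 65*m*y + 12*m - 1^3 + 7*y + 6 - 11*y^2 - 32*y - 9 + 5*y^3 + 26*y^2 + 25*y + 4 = -120*m^2 + 5*y^3 + y^2*(15 - 17*m) + y*(-40*m^2 - 51*m)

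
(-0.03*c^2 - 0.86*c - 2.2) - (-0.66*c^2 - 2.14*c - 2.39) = 0.63*c^2 + 1.28*c + 0.19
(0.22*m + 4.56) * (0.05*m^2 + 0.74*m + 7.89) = 0.011*m^3 + 0.3908*m^2 + 5.1102*m + 35.9784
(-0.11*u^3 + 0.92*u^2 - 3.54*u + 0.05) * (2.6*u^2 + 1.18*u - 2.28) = -0.286*u^5 + 2.2622*u^4 - 7.8676*u^3 - 6.1448*u^2 + 8.1302*u - 0.114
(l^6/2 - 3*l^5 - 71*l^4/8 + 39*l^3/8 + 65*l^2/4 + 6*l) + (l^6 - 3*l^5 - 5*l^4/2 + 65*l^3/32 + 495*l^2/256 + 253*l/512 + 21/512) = 3*l^6/2 - 6*l^5 - 91*l^4/8 + 221*l^3/32 + 4655*l^2/256 + 3325*l/512 + 21/512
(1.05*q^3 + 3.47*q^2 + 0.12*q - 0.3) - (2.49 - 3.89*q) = 1.05*q^3 + 3.47*q^2 + 4.01*q - 2.79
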